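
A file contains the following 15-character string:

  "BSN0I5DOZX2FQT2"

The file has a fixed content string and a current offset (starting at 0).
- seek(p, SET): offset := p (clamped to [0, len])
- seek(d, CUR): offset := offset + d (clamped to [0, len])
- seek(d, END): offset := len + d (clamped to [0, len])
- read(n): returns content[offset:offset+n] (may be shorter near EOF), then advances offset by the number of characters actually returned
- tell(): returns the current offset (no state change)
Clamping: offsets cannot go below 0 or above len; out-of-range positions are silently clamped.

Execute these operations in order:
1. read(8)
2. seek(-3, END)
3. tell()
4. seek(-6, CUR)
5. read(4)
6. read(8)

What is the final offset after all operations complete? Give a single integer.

After 1 (read(8)): returned 'BSN0I5DO', offset=8
After 2 (seek(-3, END)): offset=12
After 3 (tell()): offset=12
After 4 (seek(-6, CUR)): offset=6
After 5 (read(4)): returned 'DOZX', offset=10
After 6 (read(8)): returned '2FQT2', offset=15

Answer: 15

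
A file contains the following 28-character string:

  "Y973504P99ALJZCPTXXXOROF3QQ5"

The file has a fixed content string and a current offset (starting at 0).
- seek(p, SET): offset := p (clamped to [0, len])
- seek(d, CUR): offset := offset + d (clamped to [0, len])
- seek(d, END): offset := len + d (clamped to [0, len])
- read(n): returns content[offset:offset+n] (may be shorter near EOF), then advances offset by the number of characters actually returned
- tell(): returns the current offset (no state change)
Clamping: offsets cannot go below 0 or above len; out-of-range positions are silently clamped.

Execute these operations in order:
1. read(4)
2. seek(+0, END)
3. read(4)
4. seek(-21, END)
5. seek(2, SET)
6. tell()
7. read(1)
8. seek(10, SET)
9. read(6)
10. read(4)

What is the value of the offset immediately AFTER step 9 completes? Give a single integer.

After 1 (read(4)): returned 'Y973', offset=4
After 2 (seek(+0, END)): offset=28
After 3 (read(4)): returned '', offset=28
After 4 (seek(-21, END)): offset=7
After 5 (seek(2, SET)): offset=2
After 6 (tell()): offset=2
After 7 (read(1)): returned '7', offset=3
After 8 (seek(10, SET)): offset=10
After 9 (read(6)): returned 'ALJZCP', offset=16

Answer: 16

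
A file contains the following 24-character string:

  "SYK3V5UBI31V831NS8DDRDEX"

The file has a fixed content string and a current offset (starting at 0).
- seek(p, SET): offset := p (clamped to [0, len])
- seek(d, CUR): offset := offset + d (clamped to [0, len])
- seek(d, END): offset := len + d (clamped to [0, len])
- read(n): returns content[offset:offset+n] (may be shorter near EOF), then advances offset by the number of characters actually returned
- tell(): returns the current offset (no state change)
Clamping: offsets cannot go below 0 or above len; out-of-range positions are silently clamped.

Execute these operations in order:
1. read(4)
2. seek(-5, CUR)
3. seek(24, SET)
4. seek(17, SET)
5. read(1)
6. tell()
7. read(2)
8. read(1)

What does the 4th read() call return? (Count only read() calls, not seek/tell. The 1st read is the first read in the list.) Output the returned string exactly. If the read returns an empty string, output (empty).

After 1 (read(4)): returned 'SYK3', offset=4
After 2 (seek(-5, CUR)): offset=0
After 3 (seek(24, SET)): offset=24
After 4 (seek(17, SET)): offset=17
After 5 (read(1)): returned '8', offset=18
After 6 (tell()): offset=18
After 7 (read(2)): returned 'DD', offset=20
After 8 (read(1)): returned 'R', offset=21

Answer: R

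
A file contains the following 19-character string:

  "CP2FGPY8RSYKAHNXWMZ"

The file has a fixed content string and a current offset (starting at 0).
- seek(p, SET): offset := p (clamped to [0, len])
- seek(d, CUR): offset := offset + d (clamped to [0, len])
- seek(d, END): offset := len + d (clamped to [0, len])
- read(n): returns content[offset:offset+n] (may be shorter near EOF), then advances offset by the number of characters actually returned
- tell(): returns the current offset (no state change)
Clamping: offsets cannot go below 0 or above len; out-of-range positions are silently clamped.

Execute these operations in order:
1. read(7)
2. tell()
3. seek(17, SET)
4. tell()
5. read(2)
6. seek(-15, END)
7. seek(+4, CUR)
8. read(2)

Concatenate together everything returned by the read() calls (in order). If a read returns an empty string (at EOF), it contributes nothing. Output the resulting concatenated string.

Answer: CP2FGPYMZRS

Derivation:
After 1 (read(7)): returned 'CP2FGPY', offset=7
After 2 (tell()): offset=7
After 3 (seek(17, SET)): offset=17
After 4 (tell()): offset=17
After 5 (read(2)): returned 'MZ', offset=19
After 6 (seek(-15, END)): offset=4
After 7 (seek(+4, CUR)): offset=8
After 8 (read(2)): returned 'RS', offset=10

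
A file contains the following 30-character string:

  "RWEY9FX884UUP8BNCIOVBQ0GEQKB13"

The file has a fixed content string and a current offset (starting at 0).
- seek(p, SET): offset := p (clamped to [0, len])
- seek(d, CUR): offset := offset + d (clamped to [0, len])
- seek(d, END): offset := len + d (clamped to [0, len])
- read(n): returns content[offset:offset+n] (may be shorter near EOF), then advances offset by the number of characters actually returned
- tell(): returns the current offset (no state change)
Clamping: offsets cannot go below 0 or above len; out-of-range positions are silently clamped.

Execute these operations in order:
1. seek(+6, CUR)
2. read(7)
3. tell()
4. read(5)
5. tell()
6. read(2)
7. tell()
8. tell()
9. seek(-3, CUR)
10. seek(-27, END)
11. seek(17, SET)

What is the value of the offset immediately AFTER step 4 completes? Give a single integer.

Answer: 18

Derivation:
After 1 (seek(+6, CUR)): offset=6
After 2 (read(7)): returned 'X884UUP', offset=13
After 3 (tell()): offset=13
After 4 (read(5)): returned '8BNCI', offset=18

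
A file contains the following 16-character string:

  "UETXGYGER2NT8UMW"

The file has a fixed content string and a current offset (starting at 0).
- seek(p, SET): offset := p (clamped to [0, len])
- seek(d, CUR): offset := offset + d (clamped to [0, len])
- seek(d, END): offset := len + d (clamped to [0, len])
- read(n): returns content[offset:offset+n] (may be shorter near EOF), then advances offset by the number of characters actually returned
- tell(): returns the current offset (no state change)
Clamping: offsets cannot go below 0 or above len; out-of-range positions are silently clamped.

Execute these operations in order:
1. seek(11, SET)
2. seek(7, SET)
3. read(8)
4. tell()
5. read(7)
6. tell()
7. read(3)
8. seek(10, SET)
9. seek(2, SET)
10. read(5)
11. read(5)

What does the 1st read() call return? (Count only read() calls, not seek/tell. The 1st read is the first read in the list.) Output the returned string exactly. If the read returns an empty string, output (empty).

After 1 (seek(11, SET)): offset=11
After 2 (seek(7, SET)): offset=7
After 3 (read(8)): returned 'ER2NT8UM', offset=15
After 4 (tell()): offset=15
After 5 (read(7)): returned 'W', offset=16
After 6 (tell()): offset=16
After 7 (read(3)): returned '', offset=16
After 8 (seek(10, SET)): offset=10
After 9 (seek(2, SET)): offset=2
After 10 (read(5)): returned 'TXGYG', offset=7
After 11 (read(5)): returned 'ER2NT', offset=12

Answer: ER2NT8UM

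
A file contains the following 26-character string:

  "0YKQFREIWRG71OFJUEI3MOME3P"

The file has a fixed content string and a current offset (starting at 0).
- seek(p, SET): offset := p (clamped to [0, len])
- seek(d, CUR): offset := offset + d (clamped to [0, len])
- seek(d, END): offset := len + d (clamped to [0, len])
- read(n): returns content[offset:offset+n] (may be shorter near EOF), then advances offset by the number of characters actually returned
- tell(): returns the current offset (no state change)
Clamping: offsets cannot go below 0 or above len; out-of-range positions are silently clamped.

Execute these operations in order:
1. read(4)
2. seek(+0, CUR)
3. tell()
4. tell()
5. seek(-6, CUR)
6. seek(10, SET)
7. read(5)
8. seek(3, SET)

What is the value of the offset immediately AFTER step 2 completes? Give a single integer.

After 1 (read(4)): returned '0YKQ', offset=4
After 2 (seek(+0, CUR)): offset=4

Answer: 4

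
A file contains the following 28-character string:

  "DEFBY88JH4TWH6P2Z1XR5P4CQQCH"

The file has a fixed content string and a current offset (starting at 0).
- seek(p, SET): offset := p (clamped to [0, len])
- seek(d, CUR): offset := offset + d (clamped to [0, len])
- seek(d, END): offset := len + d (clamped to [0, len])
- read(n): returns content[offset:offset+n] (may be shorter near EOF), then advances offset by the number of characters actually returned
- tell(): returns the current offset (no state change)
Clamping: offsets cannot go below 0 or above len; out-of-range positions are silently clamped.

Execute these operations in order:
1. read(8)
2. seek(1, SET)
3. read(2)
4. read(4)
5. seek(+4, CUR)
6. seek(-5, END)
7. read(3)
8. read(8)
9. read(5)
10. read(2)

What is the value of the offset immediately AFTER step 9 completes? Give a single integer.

After 1 (read(8)): returned 'DEFBY88J', offset=8
After 2 (seek(1, SET)): offset=1
After 3 (read(2)): returned 'EF', offset=3
After 4 (read(4)): returned 'BY88', offset=7
After 5 (seek(+4, CUR)): offset=11
After 6 (seek(-5, END)): offset=23
After 7 (read(3)): returned 'CQQ', offset=26
After 8 (read(8)): returned 'CH', offset=28
After 9 (read(5)): returned '', offset=28

Answer: 28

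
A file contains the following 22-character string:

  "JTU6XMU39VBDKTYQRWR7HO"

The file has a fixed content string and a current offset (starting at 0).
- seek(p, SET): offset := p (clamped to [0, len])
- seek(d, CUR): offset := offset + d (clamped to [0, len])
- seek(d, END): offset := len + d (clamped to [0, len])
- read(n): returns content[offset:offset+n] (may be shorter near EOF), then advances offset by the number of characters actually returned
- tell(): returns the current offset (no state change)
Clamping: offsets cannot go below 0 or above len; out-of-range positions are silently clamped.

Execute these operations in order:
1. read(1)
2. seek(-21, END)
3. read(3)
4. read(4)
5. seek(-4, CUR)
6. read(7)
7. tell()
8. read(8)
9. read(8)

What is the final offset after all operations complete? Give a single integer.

Answer: 22

Derivation:
After 1 (read(1)): returned 'J', offset=1
After 2 (seek(-21, END)): offset=1
After 3 (read(3)): returned 'TU6', offset=4
After 4 (read(4)): returned 'XMU3', offset=8
After 5 (seek(-4, CUR)): offset=4
After 6 (read(7)): returned 'XMU39VB', offset=11
After 7 (tell()): offset=11
After 8 (read(8)): returned 'DKTYQRWR', offset=19
After 9 (read(8)): returned '7HO', offset=22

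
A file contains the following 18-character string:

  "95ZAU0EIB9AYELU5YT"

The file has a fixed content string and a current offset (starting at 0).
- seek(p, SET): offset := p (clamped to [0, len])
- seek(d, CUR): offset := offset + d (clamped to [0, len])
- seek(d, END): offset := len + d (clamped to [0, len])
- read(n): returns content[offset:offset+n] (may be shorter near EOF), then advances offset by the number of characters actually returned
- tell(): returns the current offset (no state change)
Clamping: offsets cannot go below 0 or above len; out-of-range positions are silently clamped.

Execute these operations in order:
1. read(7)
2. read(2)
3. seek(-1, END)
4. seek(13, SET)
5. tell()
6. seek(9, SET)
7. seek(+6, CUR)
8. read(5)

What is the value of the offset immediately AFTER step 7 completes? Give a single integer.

After 1 (read(7)): returned '95ZAU0E', offset=7
After 2 (read(2)): returned 'IB', offset=9
After 3 (seek(-1, END)): offset=17
After 4 (seek(13, SET)): offset=13
After 5 (tell()): offset=13
After 6 (seek(9, SET)): offset=9
After 7 (seek(+6, CUR)): offset=15

Answer: 15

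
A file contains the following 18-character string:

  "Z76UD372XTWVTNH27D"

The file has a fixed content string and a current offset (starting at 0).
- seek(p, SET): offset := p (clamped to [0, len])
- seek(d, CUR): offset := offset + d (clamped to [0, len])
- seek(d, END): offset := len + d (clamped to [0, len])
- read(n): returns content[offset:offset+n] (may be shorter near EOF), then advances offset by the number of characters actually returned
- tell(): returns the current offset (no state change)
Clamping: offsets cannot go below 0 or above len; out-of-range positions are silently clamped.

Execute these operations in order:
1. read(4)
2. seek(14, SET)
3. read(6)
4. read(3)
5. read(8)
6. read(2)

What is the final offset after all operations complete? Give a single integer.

After 1 (read(4)): returned 'Z76U', offset=4
After 2 (seek(14, SET)): offset=14
After 3 (read(6)): returned 'H27D', offset=18
After 4 (read(3)): returned '', offset=18
After 5 (read(8)): returned '', offset=18
After 6 (read(2)): returned '', offset=18

Answer: 18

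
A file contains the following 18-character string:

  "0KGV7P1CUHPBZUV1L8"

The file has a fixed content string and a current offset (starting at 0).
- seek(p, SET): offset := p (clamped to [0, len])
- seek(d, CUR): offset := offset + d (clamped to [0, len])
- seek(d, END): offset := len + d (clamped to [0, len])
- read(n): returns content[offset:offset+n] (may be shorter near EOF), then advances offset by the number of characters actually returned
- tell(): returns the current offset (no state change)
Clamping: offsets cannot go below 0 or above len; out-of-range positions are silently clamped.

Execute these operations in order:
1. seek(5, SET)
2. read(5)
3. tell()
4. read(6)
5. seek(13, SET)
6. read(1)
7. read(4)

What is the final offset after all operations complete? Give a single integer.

After 1 (seek(5, SET)): offset=5
After 2 (read(5)): returned 'P1CUH', offset=10
After 3 (tell()): offset=10
After 4 (read(6)): returned 'PBZUV1', offset=16
After 5 (seek(13, SET)): offset=13
After 6 (read(1)): returned 'U', offset=14
After 7 (read(4)): returned 'V1L8', offset=18

Answer: 18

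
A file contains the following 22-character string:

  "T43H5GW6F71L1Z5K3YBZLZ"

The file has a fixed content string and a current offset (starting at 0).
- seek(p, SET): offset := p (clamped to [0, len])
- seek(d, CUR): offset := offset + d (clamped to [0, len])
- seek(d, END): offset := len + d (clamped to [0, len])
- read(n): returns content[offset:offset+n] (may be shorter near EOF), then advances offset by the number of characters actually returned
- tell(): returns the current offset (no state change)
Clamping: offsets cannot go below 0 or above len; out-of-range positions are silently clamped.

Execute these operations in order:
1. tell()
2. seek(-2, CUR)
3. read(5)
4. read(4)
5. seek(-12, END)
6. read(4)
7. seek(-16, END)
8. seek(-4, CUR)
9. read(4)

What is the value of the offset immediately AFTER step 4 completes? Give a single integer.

After 1 (tell()): offset=0
After 2 (seek(-2, CUR)): offset=0
After 3 (read(5)): returned 'T43H5', offset=5
After 4 (read(4)): returned 'GW6F', offset=9

Answer: 9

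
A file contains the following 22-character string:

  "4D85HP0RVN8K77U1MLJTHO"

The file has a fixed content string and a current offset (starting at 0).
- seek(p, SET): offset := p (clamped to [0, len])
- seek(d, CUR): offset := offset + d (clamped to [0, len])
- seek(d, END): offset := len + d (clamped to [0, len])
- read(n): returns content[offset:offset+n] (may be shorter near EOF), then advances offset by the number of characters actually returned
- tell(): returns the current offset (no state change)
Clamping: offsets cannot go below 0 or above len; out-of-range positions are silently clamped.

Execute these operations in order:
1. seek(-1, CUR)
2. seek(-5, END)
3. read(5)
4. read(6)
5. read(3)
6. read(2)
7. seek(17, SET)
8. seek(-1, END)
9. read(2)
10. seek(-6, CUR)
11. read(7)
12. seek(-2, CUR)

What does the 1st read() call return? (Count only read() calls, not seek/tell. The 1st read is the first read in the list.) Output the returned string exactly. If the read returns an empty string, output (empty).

After 1 (seek(-1, CUR)): offset=0
After 2 (seek(-5, END)): offset=17
After 3 (read(5)): returned 'LJTHO', offset=22
After 4 (read(6)): returned '', offset=22
After 5 (read(3)): returned '', offset=22
After 6 (read(2)): returned '', offset=22
After 7 (seek(17, SET)): offset=17
After 8 (seek(-1, END)): offset=21
After 9 (read(2)): returned 'O', offset=22
After 10 (seek(-6, CUR)): offset=16
After 11 (read(7)): returned 'MLJTHO', offset=22
After 12 (seek(-2, CUR)): offset=20

Answer: LJTHO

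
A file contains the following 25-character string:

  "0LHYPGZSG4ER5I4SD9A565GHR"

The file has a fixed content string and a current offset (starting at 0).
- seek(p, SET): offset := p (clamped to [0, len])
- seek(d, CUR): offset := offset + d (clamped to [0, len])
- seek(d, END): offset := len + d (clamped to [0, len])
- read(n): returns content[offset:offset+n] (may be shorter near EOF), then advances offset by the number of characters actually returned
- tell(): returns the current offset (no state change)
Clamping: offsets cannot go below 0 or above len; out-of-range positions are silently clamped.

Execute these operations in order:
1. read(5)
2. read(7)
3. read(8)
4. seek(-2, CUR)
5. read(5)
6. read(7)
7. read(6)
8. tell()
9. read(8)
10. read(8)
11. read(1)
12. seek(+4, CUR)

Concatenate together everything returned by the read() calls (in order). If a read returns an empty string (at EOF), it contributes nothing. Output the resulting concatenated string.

Answer: 0LHYPGZSG4ER5I4SD9A5A565GHR

Derivation:
After 1 (read(5)): returned '0LHYP', offset=5
After 2 (read(7)): returned 'GZSG4ER', offset=12
After 3 (read(8)): returned '5I4SD9A5', offset=20
After 4 (seek(-2, CUR)): offset=18
After 5 (read(5)): returned 'A565G', offset=23
After 6 (read(7)): returned 'HR', offset=25
After 7 (read(6)): returned '', offset=25
After 8 (tell()): offset=25
After 9 (read(8)): returned '', offset=25
After 10 (read(8)): returned '', offset=25
After 11 (read(1)): returned '', offset=25
After 12 (seek(+4, CUR)): offset=25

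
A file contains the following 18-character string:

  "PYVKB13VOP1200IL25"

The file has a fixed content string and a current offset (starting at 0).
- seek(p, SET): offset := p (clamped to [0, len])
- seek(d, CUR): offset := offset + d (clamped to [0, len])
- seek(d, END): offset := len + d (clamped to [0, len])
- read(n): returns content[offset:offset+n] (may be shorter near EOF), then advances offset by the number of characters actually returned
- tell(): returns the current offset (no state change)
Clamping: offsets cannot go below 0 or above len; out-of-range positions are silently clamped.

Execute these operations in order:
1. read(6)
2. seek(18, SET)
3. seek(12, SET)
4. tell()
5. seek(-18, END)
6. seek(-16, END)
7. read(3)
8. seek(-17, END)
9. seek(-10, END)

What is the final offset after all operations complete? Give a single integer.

After 1 (read(6)): returned 'PYVKB1', offset=6
After 2 (seek(18, SET)): offset=18
After 3 (seek(12, SET)): offset=12
After 4 (tell()): offset=12
After 5 (seek(-18, END)): offset=0
After 6 (seek(-16, END)): offset=2
After 7 (read(3)): returned 'VKB', offset=5
After 8 (seek(-17, END)): offset=1
After 9 (seek(-10, END)): offset=8

Answer: 8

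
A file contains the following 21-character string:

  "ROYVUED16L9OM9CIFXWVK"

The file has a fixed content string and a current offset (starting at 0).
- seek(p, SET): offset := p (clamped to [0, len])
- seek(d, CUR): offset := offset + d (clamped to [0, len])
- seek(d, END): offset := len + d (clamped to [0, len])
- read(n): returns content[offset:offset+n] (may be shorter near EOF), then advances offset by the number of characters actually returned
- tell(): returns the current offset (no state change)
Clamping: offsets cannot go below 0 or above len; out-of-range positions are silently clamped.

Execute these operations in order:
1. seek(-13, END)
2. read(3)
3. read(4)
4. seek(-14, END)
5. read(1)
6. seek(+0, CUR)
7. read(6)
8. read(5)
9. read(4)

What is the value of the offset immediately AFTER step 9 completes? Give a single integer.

After 1 (seek(-13, END)): offset=8
After 2 (read(3)): returned '6L9', offset=11
After 3 (read(4)): returned 'OM9C', offset=15
After 4 (seek(-14, END)): offset=7
After 5 (read(1)): returned '1', offset=8
After 6 (seek(+0, CUR)): offset=8
After 7 (read(6)): returned '6L9OM9', offset=14
After 8 (read(5)): returned 'CIFXW', offset=19
After 9 (read(4)): returned 'VK', offset=21

Answer: 21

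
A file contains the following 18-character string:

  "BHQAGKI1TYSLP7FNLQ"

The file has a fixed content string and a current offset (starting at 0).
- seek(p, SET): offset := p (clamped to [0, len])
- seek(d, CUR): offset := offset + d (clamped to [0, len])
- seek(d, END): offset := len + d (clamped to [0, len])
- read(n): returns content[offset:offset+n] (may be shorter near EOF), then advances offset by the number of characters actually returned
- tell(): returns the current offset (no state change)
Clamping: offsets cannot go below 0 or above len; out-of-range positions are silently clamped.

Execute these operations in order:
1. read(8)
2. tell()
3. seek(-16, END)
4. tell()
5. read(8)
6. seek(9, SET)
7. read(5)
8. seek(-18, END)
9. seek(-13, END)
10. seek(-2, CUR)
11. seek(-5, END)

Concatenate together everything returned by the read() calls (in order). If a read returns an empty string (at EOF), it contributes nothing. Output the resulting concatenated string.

Answer: BHQAGKI1QAGKI1TYYSLP7

Derivation:
After 1 (read(8)): returned 'BHQAGKI1', offset=8
After 2 (tell()): offset=8
After 3 (seek(-16, END)): offset=2
After 4 (tell()): offset=2
After 5 (read(8)): returned 'QAGKI1TY', offset=10
After 6 (seek(9, SET)): offset=9
After 7 (read(5)): returned 'YSLP7', offset=14
After 8 (seek(-18, END)): offset=0
After 9 (seek(-13, END)): offset=5
After 10 (seek(-2, CUR)): offset=3
After 11 (seek(-5, END)): offset=13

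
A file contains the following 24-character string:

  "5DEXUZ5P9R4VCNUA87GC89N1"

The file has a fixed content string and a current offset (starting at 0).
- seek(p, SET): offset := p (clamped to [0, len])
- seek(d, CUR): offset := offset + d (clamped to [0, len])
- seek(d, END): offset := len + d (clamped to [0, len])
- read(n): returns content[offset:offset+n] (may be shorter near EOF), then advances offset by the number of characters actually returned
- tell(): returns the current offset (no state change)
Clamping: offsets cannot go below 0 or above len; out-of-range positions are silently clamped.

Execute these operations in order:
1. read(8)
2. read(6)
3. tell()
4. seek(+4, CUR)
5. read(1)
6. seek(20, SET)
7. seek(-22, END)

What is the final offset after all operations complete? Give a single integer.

Answer: 2

Derivation:
After 1 (read(8)): returned '5DEXUZ5P', offset=8
After 2 (read(6)): returned '9R4VCN', offset=14
After 3 (tell()): offset=14
After 4 (seek(+4, CUR)): offset=18
After 5 (read(1)): returned 'G', offset=19
After 6 (seek(20, SET)): offset=20
After 7 (seek(-22, END)): offset=2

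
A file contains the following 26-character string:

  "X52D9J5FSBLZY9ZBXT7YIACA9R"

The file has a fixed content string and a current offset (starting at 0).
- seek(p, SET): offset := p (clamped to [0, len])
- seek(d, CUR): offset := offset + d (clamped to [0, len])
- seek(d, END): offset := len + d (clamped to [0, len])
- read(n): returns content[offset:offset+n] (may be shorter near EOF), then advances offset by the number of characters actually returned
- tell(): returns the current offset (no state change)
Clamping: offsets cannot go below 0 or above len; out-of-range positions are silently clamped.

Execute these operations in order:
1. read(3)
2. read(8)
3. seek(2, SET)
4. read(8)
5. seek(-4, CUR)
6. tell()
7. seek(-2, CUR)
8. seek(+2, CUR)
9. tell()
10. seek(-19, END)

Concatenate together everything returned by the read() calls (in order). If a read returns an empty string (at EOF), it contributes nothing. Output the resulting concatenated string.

After 1 (read(3)): returned 'X52', offset=3
After 2 (read(8)): returned 'D9J5FSBL', offset=11
After 3 (seek(2, SET)): offset=2
After 4 (read(8)): returned '2D9J5FSB', offset=10
After 5 (seek(-4, CUR)): offset=6
After 6 (tell()): offset=6
After 7 (seek(-2, CUR)): offset=4
After 8 (seek(+2, CUR)): offset=6
After 9 (tell()): offset=6
After 10 (seek(-19, END)): offset=7

Answer: X52D9J5FSBL2D9J5FSB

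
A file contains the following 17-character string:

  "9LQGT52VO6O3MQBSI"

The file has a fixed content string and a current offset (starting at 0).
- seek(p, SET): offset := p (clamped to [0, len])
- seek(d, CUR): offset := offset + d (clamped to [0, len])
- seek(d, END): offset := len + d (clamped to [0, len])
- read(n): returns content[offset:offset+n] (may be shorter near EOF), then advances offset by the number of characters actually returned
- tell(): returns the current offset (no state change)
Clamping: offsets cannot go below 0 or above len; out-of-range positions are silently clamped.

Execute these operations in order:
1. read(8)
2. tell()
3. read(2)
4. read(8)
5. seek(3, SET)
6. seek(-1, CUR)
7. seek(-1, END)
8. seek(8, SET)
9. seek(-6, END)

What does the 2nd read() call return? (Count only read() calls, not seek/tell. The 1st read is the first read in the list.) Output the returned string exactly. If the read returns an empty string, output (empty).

Answer: O6

Derivation:
After 1 (read(8)): returned '9LQGT52V', offset=8
After 2 (tell()): offset=8
After 3 (read(2)): returned 'O6', offset=10
After 4 (read(8)): returned 'O3MQBSI', offset=17
After 5 (seek(3, SET)): offset=3
After 6 (seek(-1, CUR)): offset=2
After 7 (seek(-1, END)): offset=16
After 8 (seek(8, SET)): offset=8
After 9 (seek(-6, END)): offset=11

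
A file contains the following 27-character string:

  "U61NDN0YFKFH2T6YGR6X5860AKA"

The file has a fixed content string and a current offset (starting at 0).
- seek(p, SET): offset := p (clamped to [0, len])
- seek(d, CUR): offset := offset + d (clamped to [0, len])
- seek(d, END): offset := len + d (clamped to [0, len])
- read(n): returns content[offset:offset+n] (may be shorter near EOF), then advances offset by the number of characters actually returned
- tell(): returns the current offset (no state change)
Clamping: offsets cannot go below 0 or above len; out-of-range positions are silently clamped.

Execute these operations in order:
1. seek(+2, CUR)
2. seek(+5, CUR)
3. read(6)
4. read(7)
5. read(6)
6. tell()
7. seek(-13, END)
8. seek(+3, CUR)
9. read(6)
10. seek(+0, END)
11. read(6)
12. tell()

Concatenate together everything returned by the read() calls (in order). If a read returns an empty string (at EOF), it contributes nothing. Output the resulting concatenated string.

After 1 (seek(+2, CUR)): offset=2
After 2 (seek(+5, CUR)): offset=7
After 3 (read(6)): returned 'YFKFH2', offset=13
After 4 (read(7)): returned 'T6YGR6X', offset=20
After 5 (read(6)): returned '5860AK', offset=26
After 6 (tell()): offset=26
After 7 (seek(-13, END)): offset=14
After 8 (seek(+3, CUR)): offset=17
After 9 (read(6)): returned 'R6X586', offset=23
After 10 (seek(+0, END)): offset=27
After 11 (read(6)): returned '', offset=27
After 12 (tell()): offset=27

Answer: YFKFH2T6YGR6X5860AKR6X586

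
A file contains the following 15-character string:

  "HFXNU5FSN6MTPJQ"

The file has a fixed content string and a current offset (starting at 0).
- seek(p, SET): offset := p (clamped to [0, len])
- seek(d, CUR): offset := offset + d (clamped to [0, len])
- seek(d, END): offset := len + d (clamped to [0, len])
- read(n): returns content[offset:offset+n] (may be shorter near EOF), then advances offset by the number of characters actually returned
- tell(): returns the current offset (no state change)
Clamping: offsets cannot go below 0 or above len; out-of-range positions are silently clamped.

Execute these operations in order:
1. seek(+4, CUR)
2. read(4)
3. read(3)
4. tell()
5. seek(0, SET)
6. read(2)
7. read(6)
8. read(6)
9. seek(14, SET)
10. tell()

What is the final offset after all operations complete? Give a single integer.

After 1 (seek(+4, CUR)): offset=4
After 2 (read(4)): returned 'U5FS', offset=8
After 3 (read(3)): returned 'N6M', offset=11
After 4 (tell()): offset=11
After 5 (seek(0, SET)): offset=0
After 6 (read(2)): returned 'HF', offset=2
After 7 (read(6)): returned 'XNU5FS', offset=8
After 8 (read(6)): returned 'N6MTPJ', offset=14
After 9 (seek(14, SET)): offset=14
After 10 (tell()): offset=14

Answer: 14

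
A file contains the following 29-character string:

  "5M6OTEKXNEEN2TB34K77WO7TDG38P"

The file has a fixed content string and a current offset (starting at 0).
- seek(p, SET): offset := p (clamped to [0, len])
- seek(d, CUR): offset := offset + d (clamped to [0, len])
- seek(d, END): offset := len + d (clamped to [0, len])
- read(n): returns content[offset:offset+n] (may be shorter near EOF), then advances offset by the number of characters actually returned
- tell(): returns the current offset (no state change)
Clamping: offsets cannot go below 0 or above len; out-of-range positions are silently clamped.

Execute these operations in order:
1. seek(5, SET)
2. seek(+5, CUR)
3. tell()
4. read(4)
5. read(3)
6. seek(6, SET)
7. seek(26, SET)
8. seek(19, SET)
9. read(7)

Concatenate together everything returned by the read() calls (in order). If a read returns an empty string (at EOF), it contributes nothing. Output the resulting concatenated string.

Answer: EN2TB347WO7TDG

Derivation:
After 1 (seek(5, SET)): offset=5
After 2 (seek(+5, CUR)): offset=10
After 3 (tell()): offset=10
After 4 (read(4)): returned 'EN2T', offset=14
After 5 (read(3)): returned 'B34', offset=17
After 6 (seek(6, SET)): offset=6
After 7 (seek(26, SET)): offset=26
After 8 (seek(19, SET)): offset=19
After 9 (read(7)): returned '7WO7TDG', offset=26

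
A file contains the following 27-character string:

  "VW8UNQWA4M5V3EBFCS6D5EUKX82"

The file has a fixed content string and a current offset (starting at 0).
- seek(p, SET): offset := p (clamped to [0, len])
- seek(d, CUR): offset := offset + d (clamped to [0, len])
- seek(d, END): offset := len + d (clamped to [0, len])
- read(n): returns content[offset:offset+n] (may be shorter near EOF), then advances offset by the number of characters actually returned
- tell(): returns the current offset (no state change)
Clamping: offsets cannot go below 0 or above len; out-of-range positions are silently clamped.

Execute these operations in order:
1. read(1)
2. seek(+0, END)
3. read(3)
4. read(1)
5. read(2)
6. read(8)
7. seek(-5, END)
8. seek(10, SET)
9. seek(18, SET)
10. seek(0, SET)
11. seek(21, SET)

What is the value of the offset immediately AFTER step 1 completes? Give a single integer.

Answer: 1

Derivation:
After 1 (read(1)): returned 'V', offset=1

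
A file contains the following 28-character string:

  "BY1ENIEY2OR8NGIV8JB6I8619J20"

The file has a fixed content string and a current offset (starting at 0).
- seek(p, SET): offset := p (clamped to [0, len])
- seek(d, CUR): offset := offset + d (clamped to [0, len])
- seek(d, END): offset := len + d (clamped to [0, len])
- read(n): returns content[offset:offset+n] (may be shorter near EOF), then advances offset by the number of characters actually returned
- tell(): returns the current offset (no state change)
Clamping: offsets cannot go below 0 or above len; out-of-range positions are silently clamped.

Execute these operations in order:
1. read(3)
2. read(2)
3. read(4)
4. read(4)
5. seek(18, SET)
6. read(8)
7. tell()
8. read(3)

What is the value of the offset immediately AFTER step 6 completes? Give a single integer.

Answer: 26

Derivation:
After 1 (read(3)): returned 'BY1', offset=3
After 2 (read(2)): returned 'EN', offset=5
After 3 (read(4)): returned 'IEY2', offset=9
After 4 (read(4)): returned 'OR8N', offset=13
After 5 (seek(18, SET)): offset=18
After 6 (read(8)): returned 'B6I8619J', offset=26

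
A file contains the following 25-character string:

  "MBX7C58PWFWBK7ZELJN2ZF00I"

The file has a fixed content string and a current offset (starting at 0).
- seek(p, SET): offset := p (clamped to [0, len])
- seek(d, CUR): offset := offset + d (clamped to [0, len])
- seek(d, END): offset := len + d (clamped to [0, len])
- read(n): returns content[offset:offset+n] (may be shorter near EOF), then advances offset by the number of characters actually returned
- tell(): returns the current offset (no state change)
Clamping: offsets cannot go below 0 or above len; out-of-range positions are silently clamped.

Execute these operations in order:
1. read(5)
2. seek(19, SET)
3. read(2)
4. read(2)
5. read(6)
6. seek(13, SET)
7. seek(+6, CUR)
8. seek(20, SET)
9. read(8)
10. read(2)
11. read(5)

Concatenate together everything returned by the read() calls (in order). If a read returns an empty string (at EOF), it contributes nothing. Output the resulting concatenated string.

After 1 (read(5)): returned 'MBX7C', offset=5
After 2 (seek(19, SET)): offset=19
After 3 (read(2)): returned '2Z', offset=21
After 4 (read(2)): returned 'F0', offset=23
After 5 (read(6)): returned '0I', offset=25
After 6 (seek(13, SET)): offset=13
After 7 (seek(+6, CUR)): offset=19
After 8 (seek(20, SET)): offset=20
After 9 (read(8)): returned 'ZF00I', offset=25
After 10 (read(2)): returned '', offset=25
After 11 (read(5)): returned '', offset=25

Answer: MBX7C2ZF00IZF00I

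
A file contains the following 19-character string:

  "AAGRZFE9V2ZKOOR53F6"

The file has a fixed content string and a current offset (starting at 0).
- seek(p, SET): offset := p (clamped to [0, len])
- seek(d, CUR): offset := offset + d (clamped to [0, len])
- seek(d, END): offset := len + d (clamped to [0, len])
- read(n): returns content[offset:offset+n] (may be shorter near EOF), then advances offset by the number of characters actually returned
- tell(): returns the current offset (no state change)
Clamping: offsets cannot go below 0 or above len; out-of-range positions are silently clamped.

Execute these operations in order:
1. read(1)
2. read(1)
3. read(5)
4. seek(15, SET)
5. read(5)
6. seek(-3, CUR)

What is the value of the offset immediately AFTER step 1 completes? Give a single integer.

Answer: 1

Derivation:
After 1 (read(1)): returned 'A', offset=1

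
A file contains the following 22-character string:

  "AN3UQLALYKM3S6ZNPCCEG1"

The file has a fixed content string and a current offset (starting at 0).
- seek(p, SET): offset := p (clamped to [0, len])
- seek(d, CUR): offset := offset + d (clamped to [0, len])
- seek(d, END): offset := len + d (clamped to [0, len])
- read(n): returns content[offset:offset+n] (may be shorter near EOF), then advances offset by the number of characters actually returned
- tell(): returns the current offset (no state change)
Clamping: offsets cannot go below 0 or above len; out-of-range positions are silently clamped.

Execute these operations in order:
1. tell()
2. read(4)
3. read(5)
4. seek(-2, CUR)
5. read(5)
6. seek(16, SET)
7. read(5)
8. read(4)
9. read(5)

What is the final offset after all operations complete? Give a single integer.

After 1 (tell()): offset=0
After 2 (read(4)): returned 'AN3U', offset=4
After 3 (read(5)): returned 'QLALY', offset=9
After 4 (seek(-2, CUR)): offset=7
After 5 (read(5)): returned 'LYKM3', offset=12
After 6 (seek(16, SET)): offset=16
After 7 (read(5)): returned 'PCCEG', offset=21
After 8 (read(4)): returned '1', offset=22
After 9 (read(5)): returned '', offset=22

Answer: 22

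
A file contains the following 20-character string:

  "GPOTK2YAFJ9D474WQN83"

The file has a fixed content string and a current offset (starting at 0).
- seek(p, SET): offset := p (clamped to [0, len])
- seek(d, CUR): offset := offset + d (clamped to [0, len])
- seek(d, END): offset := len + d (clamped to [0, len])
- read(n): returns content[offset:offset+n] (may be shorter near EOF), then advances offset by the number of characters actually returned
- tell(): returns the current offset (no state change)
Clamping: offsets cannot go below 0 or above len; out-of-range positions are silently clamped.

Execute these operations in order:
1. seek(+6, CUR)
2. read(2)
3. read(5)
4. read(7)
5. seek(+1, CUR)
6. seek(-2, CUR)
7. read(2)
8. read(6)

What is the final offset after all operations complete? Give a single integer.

After 1 (seek(+6, CUR)): offset=6
After 2 (read(2)): returned 'YA', offset=8
After 3 (read(5)): returned 'FJ9D4', offset=13
After 4 (read(7)): returned '74WQN83', offset=20
After 5 (seek(+1, CUR)): offset=20
After 6 (seek(-2, CUR)): offset=18
After 7 (read(2)): returned '83', offset=20
After 8 (read(6)): returned '', offset=20

Answer: 20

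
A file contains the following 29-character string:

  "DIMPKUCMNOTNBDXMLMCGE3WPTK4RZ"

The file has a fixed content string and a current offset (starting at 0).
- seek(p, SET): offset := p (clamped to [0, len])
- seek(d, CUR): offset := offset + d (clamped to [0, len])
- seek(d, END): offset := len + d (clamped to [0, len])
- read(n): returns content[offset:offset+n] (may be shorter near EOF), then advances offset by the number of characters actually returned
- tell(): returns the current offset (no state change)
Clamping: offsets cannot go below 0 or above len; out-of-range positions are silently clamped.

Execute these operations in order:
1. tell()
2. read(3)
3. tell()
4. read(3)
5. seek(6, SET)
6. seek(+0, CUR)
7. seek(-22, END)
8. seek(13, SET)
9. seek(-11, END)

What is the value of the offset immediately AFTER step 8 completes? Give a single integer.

Answer: 13

Derivation:
After 1 (tell()): offset=0
After 2 (read(3)): returned 'DIM', offset=3
After 3 (tell()): offset=3
After 4 (read(3)): returned 'PKU', offset=6
After 5 (seek(6, SET)): offset=6
After 6 (seek(+0, CUR)): offset=6
After 7 (seek(-22, END)): offset=7
After 8 (seek(13, SET)): offset=13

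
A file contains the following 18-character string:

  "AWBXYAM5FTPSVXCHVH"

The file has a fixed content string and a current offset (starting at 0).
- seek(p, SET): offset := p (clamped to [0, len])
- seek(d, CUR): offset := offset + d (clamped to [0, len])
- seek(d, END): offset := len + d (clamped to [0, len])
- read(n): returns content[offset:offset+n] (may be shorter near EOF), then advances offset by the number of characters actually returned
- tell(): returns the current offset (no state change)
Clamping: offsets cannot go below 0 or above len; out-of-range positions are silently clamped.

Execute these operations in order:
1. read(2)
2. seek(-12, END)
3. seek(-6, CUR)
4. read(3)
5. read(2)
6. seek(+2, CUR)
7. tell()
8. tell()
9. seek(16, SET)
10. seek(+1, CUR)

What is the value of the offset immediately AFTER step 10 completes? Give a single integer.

After 1 (read(2)): returned 'AW', offset=2
After 2 (seek(-12, END)): offset=6
After 3 (seek(-6, CUR)): offset=0
After 4 (read(3)): returned 'AWB', offset=3
After 5 (read(2)): returned 'XY', offset=5
After 6 (seek(+2, CUR)): offset=7
After 7 (tell()): offset=7
After 8 (tell()): offset=7
After 9 (seek(16, SET)): offset=16
After 10 (seek(+1, CUR)): offset=17

Answer: 17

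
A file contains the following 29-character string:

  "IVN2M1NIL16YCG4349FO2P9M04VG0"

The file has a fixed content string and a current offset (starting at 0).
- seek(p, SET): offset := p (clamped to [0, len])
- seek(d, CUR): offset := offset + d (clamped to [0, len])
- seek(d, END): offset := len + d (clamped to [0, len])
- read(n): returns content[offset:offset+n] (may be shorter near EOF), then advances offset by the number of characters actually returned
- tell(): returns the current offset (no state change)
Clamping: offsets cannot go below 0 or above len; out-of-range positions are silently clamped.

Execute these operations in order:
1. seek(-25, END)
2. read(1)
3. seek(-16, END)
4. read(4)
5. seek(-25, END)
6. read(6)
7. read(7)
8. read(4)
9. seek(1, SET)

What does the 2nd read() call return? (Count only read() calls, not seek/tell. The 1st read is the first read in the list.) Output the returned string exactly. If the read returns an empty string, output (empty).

Answer: G434

Derivation:
After 1 (seek(-25, END)): offset=4
After 2 (read(1)): returned 'M', offset=5
After 3 (seek(-16, END)): offset=13
After 4 (read(4)): returned 'G434', offset=17
After 5 (seek(-25, END)): offset=4
After 6 (read(6)): returned 'M1NIL1', offset=10
After 7 (read(7)): returned '6YCG434', offset=17
After 8 (read(4)): returned '9FO2', offset=21
After 9 (seek(1, SET)): offset=1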